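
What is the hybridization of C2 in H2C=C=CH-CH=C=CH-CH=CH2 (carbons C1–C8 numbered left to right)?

sp

C2: 2 σ bonds, plus two π bonds — 2 electron domains, sp.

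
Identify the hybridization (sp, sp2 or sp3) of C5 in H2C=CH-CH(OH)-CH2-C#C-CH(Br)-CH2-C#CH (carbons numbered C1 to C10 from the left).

C5 is sp: 2 σ bonds, plus two π bonds, 2 electron-density regions.

sp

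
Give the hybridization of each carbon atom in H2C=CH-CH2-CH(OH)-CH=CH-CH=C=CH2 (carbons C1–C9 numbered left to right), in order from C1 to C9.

C1: 3 σ bonds, plus one π bond; 3 regions of electron density → sp2.
C2 carries 3 σ bonds, plus one π bond, giving a steric number of 3, so it is sp2.
C3 has 4 σ bonds: steric number 4 → sp3.
C4 is sp3: 4 σ bonds, 4 electron-density regions.
C5 — 3 σ bonds, plus one π bond. Steric number 3, so sp2.
C6: 3 σ bonds, plus one π bond; 3 regions of electron density → sp2.
C7 carries 3 σ bonds, plus one π bond, giving a steric number of 3, so it is sp2.
C8 has 2 σ bonds, plus two π bonds: steric number 2 → sp.
C9: 3 σ bonds, plus one π bond; 3 regions of electron density → sp2.

C1 sp2, C2 sp2, C3 sp3, C4 sp3, C5 sp2, C6 sp2, C7 sp2, C8 sp, C9 sp2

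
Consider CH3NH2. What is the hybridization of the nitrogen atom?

Three σ bonds + one lone pair = steric number 4 → sp3.

sp3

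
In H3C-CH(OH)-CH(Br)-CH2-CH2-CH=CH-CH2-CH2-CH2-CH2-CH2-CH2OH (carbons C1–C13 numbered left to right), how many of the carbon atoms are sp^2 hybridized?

C1: sp3
C2: sp3
C3: sp3
C4: sp3
C5: sp3
C6: sp2 ✓
C7: sp2 ✓
C8: sp3
C9: sp3
C10: sp3
C11: sp3
C12: sp3
C13: sp3
C6, C7 → 2 sp2 carbons.

2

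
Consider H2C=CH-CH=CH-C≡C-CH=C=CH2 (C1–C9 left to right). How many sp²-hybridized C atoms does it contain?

C1: sp2 ✓
C2: sp2 ✓
C3: sp2 ✓
C4: sp2 ✓
C5: sp
C6: sp
C7: sp2 ✓
C8: sp
C9: sp2 ✓
C1, C2, C3, C4, C7, C9 → 6 sp2 carbons.

6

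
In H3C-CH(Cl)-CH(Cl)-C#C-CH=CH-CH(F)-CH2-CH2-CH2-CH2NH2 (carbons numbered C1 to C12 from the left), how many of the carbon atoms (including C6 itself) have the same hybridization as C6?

2

C6 is sp2 (one π bond).
C1: sp3
C2: sp3
C3: sp3
C4: sp
C5: sp
C6: sp2 ✓
C7: sp2 ✓
C8: sp3
C9: sp3
C10: sp3
C11: sp3
C12: sp3
2 carbons are sp2.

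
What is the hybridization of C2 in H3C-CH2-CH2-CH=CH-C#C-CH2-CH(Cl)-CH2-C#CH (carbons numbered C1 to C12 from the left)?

C2 has 4 σ bonds: steric number 4 → sp3.

sp³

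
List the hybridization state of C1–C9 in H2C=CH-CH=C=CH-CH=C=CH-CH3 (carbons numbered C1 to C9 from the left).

C1: 3 σ bonds, plus one π bond — 3 electron domains, sp2.
C2 carries 3 σ bonds, plus one π bond, giving a steric number of 3, so it is sp2.
C3 carries 3 σ bonds, plus one π bond, giving a steric number of 3, so it is sp2.
C4 has 2 σ bonds, plus two π bonds: steric number 2 → sp.
C5 (3 σ bonds, plus one π bond) has steric number 3: sp2.
C6 (3 σ bonds, plus one π bond) has steric number 3: sp2.
C7: 2 σ bonds, plus two π bonds; 2 regions of electron density → sp.
C8 (3 σ bonds, plus one π bond) has steric number 3: sp2.
C9: 4 σ bonds — 4 electron domains, sp3.

C1 sp2, C2 sp2, C3 sp2, C4 sp, C5 sp2, C6 sp2, C7 sp, C8 sp2, C9 sp3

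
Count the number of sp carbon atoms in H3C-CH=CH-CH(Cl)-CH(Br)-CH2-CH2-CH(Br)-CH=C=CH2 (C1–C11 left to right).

C1: sp3
C2: sp2
C3: sp2
C4: sp3
C5: sp3
C6: sp3
C7: sp3
C8: sp3
C9: sp2
C10: sp ✓
C11: sp2
C10 → 1 sp carbon.

1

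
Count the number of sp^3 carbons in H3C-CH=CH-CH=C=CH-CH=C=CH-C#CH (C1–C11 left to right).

1

C1: sp3 ✓
C2: sp2
C3: sp2
C4: sp2
C5: sp
C6: sp2
C7: sp2
C8: sp
C9: sp2
C10: sp
C11: sp
C1 → 1 sp3 carbon.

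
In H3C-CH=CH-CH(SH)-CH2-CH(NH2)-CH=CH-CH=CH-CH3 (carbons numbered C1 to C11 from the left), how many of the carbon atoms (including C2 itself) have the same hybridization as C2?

C2 is sp2 (one π bond).
C1: sp3
C2: sp2 ✓
C3: sp2 ✓
C4: sp3
C5: sp3
C6: sp3
C7: sp2 ✓
C8: sp2 ✓
C9: sp2 ✓
C10: sp2 ✓
C11: sp3
6 carbons are sp2.

6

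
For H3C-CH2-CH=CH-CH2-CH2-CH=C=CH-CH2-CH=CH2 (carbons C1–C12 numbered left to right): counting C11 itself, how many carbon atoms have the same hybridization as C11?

6

C11 is sp2 (one π bond).
C1: sp3
C2: sp3
C3: sp2 ✓
C4: sp2 ✓
C5: sp3
C6: sp3
C7: sp2 ✓
C8: sp
C9: sp2 ✓
C10: sp3
C11: sp2 ✓
C12: sp2 ✓
6 carbons are sp2.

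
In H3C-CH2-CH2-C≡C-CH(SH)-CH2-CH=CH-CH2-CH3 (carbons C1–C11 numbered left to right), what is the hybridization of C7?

C7 carries 4 σ bonds, giving a steric number of 4, so it is sp3.

sp³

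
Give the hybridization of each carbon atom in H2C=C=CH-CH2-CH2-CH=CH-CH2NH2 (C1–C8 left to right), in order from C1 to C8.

C1: 3 σ bonds, plus one π bond — 3 electron domains, sp2.
C2 (2 σ bonds, plus two π bonds) has steric number 2: sp.
C3 has 3 σ bonds, plus one π bond: steric number 3 → sp2.
C4 has 4 σ bonds: steric number 4 → sp3.
C5 carries 4 σ bonds, giving a steric number of 4, so it is sp3.
C6: 3 σ bonds, plus one π bond; 3 regions of electron density → sp2.
C7 carries 3 σ bonds, plus one π bond, giving a steric number of 3, so it is sp2.
C8 is sp3: 4 σ bonds, 4 electron-density regions.

C1 sp2, C2 sp, C3 sp2, C4 sp3, C5 sp3, C6 sp2, C7 sp2, C8 sp3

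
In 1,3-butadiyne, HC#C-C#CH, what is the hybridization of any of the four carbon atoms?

Every carbon is part of a C≡C triple bond: two σ regions → sp.

sp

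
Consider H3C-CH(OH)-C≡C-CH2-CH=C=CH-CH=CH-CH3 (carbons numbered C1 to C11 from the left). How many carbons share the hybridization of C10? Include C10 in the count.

4

C10 is sp2 (one π bond).
C1: sp3
C2: sp3
C3: sp
C4: sp
C5: sp3
C6: sp2 ✓
C7: sp
C8: sp2 ✓
C9: sp2 ✓
C10: sp2 ✓
C11: sp3
4 carbons are sp2.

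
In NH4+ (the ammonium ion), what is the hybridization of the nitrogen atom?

sp3

Four σ bonds, no lone pair → sp3, tetrahedral.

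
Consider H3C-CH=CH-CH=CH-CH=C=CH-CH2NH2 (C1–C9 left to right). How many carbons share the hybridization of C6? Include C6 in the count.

C6 is sp2 (one π bond).
C1: sp3
C2: sp2 ✓
C3: sp2 ✓
C4: sp2 ✓
C5: sp2 ✓
C6: sp2 ✓
C7: sp
C8: sp2 ✓
C9: sp3
6 carbons are sp2.

6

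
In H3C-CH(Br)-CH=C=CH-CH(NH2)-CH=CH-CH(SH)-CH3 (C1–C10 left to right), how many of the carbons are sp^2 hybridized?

4

C1: sp3
C2: sp3
C3: sp2 ✓
C4: sp
C5: sp2 ✓
C6: sp3
C7: sp2 ✓
C8: sp2 ✓
C9: sp3
C10: sp3
C3, C5, C7, C8 → 4 sp2 carbons.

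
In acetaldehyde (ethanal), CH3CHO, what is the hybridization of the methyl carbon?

The methyl carbon: 4 σ bonds — 4 electron domains, sp3.

sp^3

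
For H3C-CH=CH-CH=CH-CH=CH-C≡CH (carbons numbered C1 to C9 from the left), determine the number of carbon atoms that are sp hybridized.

2

C1: sp3
C2: sp2
C3: sp2
C4: sp2
C5: sp2
C6: sp2
C7: sp2
C8: sp ✓
C9: sp ✓
C8, C9 → 2 sp carbons.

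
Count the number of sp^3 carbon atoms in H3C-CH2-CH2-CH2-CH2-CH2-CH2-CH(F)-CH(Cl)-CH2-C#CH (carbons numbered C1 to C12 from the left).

10

C1: sp3 ✓
C2: sp3 ✓
C3: sp3 ✓
C4: sp3 ✓
C5: sp3 ✓
C6: sp3 ✓
C7: sp3 ✓
C8: sp3 ✓
C9: sp3 ✓
C10: sp3 ✓
C11: sp
C12: sp
C1, C2, C3, C4, C5, C6, C7, C8, C9, C10 → 10 sp3 carbons.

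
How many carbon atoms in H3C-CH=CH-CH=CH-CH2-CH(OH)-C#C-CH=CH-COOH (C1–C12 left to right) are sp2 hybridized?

7

C1: sp3
C2: sp2 ✓
C3: sp2 ✓
C4: sp2 ✓
C5: sp2 ✓
C6: sp3
C7: sp3
C8: sp
C9: sp
C10: sp2 ✓
C11: sp2 ✓
C12: sp2 ✓
C2, C3, C4, C5, C10, C11, C12 → 7 sp2 carbons.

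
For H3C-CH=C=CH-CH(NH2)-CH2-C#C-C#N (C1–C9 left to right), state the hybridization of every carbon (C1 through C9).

C1 carries 4 σ bonds, giving a steric number of 4, so it is sp3.
C2 — 3 σ bonds, plus one π bond. Steric number 3, so sp2.
C3 is sp: 2 σ bonds, plus two π bonds, 2 electron-density regions.
C4 carries 3 σ bonds, plus one π bond, giving a steric number of 3, so it is sp2.
C5 has 4 σ bonds: steric number 4 → sp3.
C6 carries 4 σ bonds, giving a steric number of 4, so it is sp3.
C7 is sp: 2 σ bonds, plus two π bonds, 2 electron-density regions.
C8 — 2 σ bonds, plus two π bonds. Steric number 2, so sp.
C9 carries 2 σ bonds, plus two π bonds, giving a steric number of 2, so it is sp.

C1 sp3, C2 sp2, C3 sp, C4 sp2, C5 sp3, C6 sp3, C7 sp, C8 sp, C9 sp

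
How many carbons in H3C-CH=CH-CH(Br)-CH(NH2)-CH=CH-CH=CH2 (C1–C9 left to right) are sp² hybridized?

C1: sp3
C2: sp2 ✓
C3: sp2 ✓
C4: sp3
C5: sp3
C6: sp2 ✓
C7: sp2 ✓
C8: sp2 ✓
C9: sp2 ✓
C2, C3, C6, C7, C8, C9 → 6 sp2 carbons.

6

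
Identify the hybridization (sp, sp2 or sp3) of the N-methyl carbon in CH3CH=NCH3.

The N-methyl carbon: 4 σ bonds; 4 regions of electron density → sp3.

sp^3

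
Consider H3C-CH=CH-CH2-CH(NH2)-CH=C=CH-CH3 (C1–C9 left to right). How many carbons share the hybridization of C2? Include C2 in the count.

4

C2 is sp2 (one π bond).
C1: sp3
C2: sp2 ✓
C3: sp2 ✓
C4: sp3
C5: sp3
C6: sp2 ✓
C7: sp
C8: sp2 ✓
C9: sp3
4 carbons are sp2.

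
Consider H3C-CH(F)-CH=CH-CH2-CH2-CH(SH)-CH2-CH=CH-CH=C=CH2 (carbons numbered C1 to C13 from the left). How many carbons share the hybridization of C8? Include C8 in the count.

6

C8 is sp3 (only σ bonds).
C1: sp3 ✓
C2: sp3 ✓
C3: sp2
C4: sp2
C5: sp3 ✓
C6: sp3 ✓
C7: sp3 ✓
C8: sp3 ✓
C9: sp2
C10: sp2
C11: sp2
C12: sp
C13: sp2
6 carbons are sp3.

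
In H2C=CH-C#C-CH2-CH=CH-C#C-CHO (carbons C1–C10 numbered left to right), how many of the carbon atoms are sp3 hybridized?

1

C1: sp2
C2: sp2
C3: sp
C4: sp
C5: sp3 ✓
C6: sp2
C7: sp2
C8: sp
C9: sp
C10: sp2
C5 → 1 sp3 carbon.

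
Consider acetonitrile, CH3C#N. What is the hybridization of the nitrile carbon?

The nitrile carbon: 2 σ bonds, plus two π bonds — 2 electron domains, sp.

sp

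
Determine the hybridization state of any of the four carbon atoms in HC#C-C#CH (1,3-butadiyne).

sp

Every carbon is part of a C≡C triple bond: two σ regions → sp.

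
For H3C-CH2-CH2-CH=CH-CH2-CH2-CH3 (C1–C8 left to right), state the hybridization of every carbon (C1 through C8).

C1 sp3, C2 sp3, C3 sp3, C4 sp2, C5 sp2, C6 sp3, C7 sp3, C8 sp3

C1 — 4 σ bonds. Steric number 4, so sp3.
C2: 4 σ bonds — 4 electron domains, sp3.
C3 has 4 σ bonds: steric number 4 → sp3.
C4 is sp2: 3 σ bonds, plus one π bond, 3 electron-density regions.
C5: 3 σ bonds, plus one π bond; 3 regions of electron density → sp2.
C6: 4 σ bonds — 4 electron domains, sp3.
C7 has 4 σ bonds: steric number 4 → sp3.
C8 — 4 σ bonds. Steric number 4, so sp3.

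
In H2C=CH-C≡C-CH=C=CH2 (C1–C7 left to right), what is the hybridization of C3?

C3 is sp: 2 σ bonds, plus two π bonds, 2 electron-density regions.

sp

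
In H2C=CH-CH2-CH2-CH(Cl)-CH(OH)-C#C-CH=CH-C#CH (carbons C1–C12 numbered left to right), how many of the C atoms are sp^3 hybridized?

4

C1: sp2
C2: sp2
C3: sp3 ✓
C4: sp3 ✓
C5: sp3 ✓
C6: sp3 ✓
C7: sp
C8: sp
C9: sp2
C10: sp2
C11: sp
C12: sp
C3, C4, C5, C6 → 4 sp3 carbons.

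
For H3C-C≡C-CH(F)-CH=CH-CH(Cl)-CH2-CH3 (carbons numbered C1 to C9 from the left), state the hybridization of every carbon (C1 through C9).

C1 sp3, C2 sp, C3 sp, C4 sp3, C5 sp2, C6 sp2, C7 sp3, C8 sp3, C9 sp3

C1 carries 4 σ bonds, giving a steric number of 4, so it is sp3.
C2 has 2 σ bonds, plus two π bonds: steric number 2 → sp.
C3 has 2 σ bonds, plus two π bonds: steric number 2 → sp.
C4 (4 σ bonds) has steric number 4: sp3.
C5 carries 3 σ bonds, plus one π bond, giving a steric number of 3, so it is sp2.
C6 carries 3 σ bonds, plus one π bond, giving a steric number of 3, so it is sp2.
C7 carries 4 σ bonds, giving a steric number of 4, so it is sp3.
C8: 4 σ bonds; 4 regions of electron density → sp3.
C9 carries 4 σ bonds, giving a steric number of 4, so it is sp3.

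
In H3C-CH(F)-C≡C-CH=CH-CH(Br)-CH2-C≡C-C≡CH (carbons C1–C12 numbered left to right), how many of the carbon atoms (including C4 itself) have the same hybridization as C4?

C4 is sp (two π bonds).
C1: sp3
C2: sp3
C3: sp ✓
C4: sp ✓
C5: sp2
C6: sp2
C7: sp3
C8: sp3
C9: sp ✓
C10: sp ✓
C11: sp ✓
C12: sp ✓
6 carbons are sp.

6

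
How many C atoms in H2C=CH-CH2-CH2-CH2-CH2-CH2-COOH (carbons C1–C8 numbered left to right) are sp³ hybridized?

C1: sp2
C2: sp2
C3: sp3 ✓
C4: sp3 ✓
C5: sp3 ✓
C6: sp3 ✓
C7: sp3 ✓
C8: sp2
C3, C4, C5, C6, C7 → 5 sp3 carbons.

5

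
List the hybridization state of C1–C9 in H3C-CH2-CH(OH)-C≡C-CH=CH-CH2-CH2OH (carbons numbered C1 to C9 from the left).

C1 is sp3: 4 σ bonds, 4 electron-density regions.
C2: 4 σ bonds; 4 regions of electron density → sp3.
C3 — 4 σ bonds. Steric number 4, so sp3.
C4 — 2 σ bonds, plus two π bonds. Steric number 2, so sp.
C5 has 2 σ bonds, plus two π bonds: steric number 2 → sp.
C6 is sp2: 3 σ bonds, plus one π bond, 3 electron-density regions.
C7: 3 σ bonds, plus one π bond — 3 electron domains, sp2.
C8 — 4 σ bonds. Steric number 4, so sp3.
C9 has 4 σ bonds: steric number 4 → sp3.

C1 sp3, C2 sp3, C3 sp3, C4 sp, C5 sp, C6 sp2, C7 sp2, C8 sp3, C9 sp3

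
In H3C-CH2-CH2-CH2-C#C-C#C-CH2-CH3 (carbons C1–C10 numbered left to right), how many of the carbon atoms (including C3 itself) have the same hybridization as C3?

6

C3 is sp3 (only σ bonds).
C1: sp3 ✓
C2: sp3 ✓
C3: sp3 ✓
C4: sp3 ✓
C5: sp
C6: sp
C7: sp
C8: sp
C9: sp3 ✓
C10: sp3 ✓
6 carbons are sp3.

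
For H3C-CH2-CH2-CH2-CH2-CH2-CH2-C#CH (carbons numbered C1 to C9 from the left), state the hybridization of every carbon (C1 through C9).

C1 — 4 σ bonds. Steric number 4, so sp3.
C2: 4 σ bonds — 4 electron domains, sp3.
C3 has 4 σ bonds: steric number 4 → sp3.
C4 is sp3: 4 σ bonds, 4 electron-density regions.
C5 has 4 σ bonds: steric number 4 → sp3.
C6: 4 σ bonds — 4 electron domains, sp3.
C7 (4 σ bonds) has steric number 4: sp3.
C8 carries 2 σ bonds, plus two π bonds, giving a steric number of 2, so it is sp.
C9: 2 σ bonds, plus two π bonds; 2 regions of electron density → sp.

C1 sp3, C2 sp3, C3 sp3, C4 sp3, C5 sp3, C6 sp3, C7 sp3, C8 sp, C9 sp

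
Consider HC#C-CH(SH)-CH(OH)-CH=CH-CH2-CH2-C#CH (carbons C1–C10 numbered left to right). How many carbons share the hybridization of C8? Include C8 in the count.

C8 is sp3 (only σ bonds).
C1: sp
C2: sp
C3: sp3 ✓
C4: sp3 ✓
C5: sp2
C6: sp2
C7: sp3 ✓
C8: sp3 ✓
C9: sp
C10: sp
4 carbons are sp3.

4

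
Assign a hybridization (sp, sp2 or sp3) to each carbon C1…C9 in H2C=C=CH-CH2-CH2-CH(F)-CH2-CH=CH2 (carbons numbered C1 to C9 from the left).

C1 sp2, C2 sp, C3 sp2, C4 sp3, C5 sp3, C6 sp3, C7 sp3, C8 sp2, C9 sp2

C1 (3 σ bonds, plus one π bond) has steric number 3: sp2.
C2 carries 2 σ bonds, plus two π bonds, giving a steric number of 2, so it is sp.
C3 (3 σ bonds, plus one π bond) has steric number 3: sp2.
C4 (4 σ bonds) has steric number 4: sp3.
C5: 4 σ bonds — 4 electron domains, sp3.
C6: 4 σ bonds — 4 electron domains, sp3.
C7: 4 σ bonds — 4 electron domains, sp3.
C8 — 3 σ bonds, plus one π bond. Steric number 3, so sp2.
C9: 3 σ bonds, plus one π bond; 3 regions of electron density → sp2.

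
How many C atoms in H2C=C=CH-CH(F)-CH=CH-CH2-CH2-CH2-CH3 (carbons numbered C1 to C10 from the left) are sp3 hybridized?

C1: sp2
C2: sp
C3: sp2
C4: sp3 ✓
C5: sp2
C6: sp2
C7: sp3 ✓
C8: sp3 ✓
C9: sp3 ✓
C10: sp3 ✓
C4, C7, C8, C9, C10 → 5 sp3 carbons.

5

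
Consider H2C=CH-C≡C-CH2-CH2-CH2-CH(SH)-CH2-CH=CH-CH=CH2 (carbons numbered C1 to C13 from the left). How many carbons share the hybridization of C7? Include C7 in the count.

C7 is sp3 (only σ bonds).
C1: sp2
C2: sp2
C3: sp
C4: sp
C5: sp3 ✓
C6: sp3 ✓
C7: sp3 ✓
C8: sp3 ✓
C9: sp3 ✓
C10: sp2
C11: sp2
C12: sp2
C13: sp2
5 carbons are sp3.

5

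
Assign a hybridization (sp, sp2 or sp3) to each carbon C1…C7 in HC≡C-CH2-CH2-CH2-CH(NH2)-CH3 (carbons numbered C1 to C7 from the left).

C1 sp, C2 sp, C3 sp3, C4 sp3, C5 sp3, C6 sp3, C7 sp3

C1: 2 σ bonds, plus two π bonds; 2 regions of electron density → sp.
C2 — 2 σ bonds, plus two π bonds. Steric number 2, so sp.
C3 — 4 σ bonds. Steric number 4, so sp3.
C4 (4 σ bonds) has steric number 4: sp3.
C5 carries 4 σ bonds, giving a steric number of 4, so it is sp3.
C6 is sp3: 4 σ bonds, 4 electron-density regions.
C7: 4 σ bonds — 4 electron domains, sp3.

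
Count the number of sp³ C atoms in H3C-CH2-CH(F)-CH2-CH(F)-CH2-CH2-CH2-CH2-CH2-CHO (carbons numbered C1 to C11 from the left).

10

C1: sp3 ✓
C2: sp3 ✓
C3: sp3 ✓
C4: sp3 ✓
C5: sp3 ✓
C6: sp3 ✓
C7: sp3 ✓
C8: sp3 ✓
C9: sp3 ✓
C10: sp3 ✓
C11: sp2
C1, C2, C3, C4, C5, C6, C7, C8, C9, C10 → 10 sp3 carbons.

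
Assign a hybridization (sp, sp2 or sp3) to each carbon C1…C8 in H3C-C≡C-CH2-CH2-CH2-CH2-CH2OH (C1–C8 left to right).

C1 is sp3: 4 σ bonds, 4 electron-density regions.
C2 (2 σ bonds, plus two π bonds) has steric number 2: sp.
C3 — 2 σ bonds, plus two π bonds. Steric number 2, so sp.
C4 has 4 σ bonds: steric number 4 → sp3.
C5 has 4 σ bonds: steric number 4 → sp3.
C6 (4 σ bonds) has steric number 4: sp3.
C7 has 4 σ bonds: steric number 4 → sp3.
C8 has 4 σ bonds: steric number 4 → sp3.

C1 sp3, C2 sp, C3 sp, C4 sp3, C5 sp3, C6 sp3, C7 sp3, C8 sp3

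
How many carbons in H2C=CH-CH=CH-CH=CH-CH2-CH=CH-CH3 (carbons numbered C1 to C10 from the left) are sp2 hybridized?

8

C1: sp2 ✓
C2: sp2 ✓
C3: sp2 ✓
C4: sp2 ✓
C5: sp2 ✓
C6: sp2 ✓
C7: sp3
C8: sp2 ✓
C9: sp2 ✓
C10: sp3
C1, C2, C3, C4, C5, C6, C8, C9 → 8 sp2 carbons.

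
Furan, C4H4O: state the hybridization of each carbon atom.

Each carbon atom carries 3 σ bonds, plus one π bond, giving a steric number of 3, so it is sp2.

sp^2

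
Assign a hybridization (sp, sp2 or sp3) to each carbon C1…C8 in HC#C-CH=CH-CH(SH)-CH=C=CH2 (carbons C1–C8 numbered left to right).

C1 carries 2 σ bonds, plus two π bonds, giving a steric number of 2, so it is sp.
C2 has 2 σ bonds, plus two π bonds: steric number 2 → sp.
C3 has 3 σ bonds, plus one π bond: steric number 3 → sp2.
C4: 3 σ bonds, plus one π bond — 3 electron domains, sp2.
C5 — 4 σ bonds. Steric number 4, so sp3.
C6 is sp2: 3 σ bonds, plus one π bond, 3 electron-density regions.
C7 — 2 σ bonds, plus two π bonds. Steric number 2, so sp.
C8: 3 σ bonds, plus one π bond; 3 regions of electron density → sp2.

C1 sp, C2 sp, C3 sp2, C4 sp2, C5 sp3, C6 sp2, C7 sp, C8 sp2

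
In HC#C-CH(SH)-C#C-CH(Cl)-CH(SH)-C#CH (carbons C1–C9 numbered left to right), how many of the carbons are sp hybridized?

6

C1: sp ✓
C2: sp ✓
C3: sp3
C4: sp ✓
C5: sp ✓
C6: sp3
C7: sp3
C8: sp ✓
C9: sp ✓
C1, C2, C4, C5, C8, C9 → 6 sp carbons.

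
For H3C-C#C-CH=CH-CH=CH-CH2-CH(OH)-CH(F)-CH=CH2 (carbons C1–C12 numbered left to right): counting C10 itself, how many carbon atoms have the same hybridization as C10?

4

C10 is sp3 (only σ bonds).
C1: sp3 ✓
C2: sp
C3: sp
C4: sp2
C5: sp2
C6: sp2
C7: sp2
C8: sp3 ✓
C9: sp3 ✓
C10: sp3 ✓
C11: sp2
C12: sp2
4 carbons are sp3.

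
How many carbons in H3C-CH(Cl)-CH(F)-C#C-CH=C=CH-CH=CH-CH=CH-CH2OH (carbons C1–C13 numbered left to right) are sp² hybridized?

C1: sp3
C2: sp3
C3: sp3
C4: sp
C5: sp
C6: sp2 ✓
C7: sp
C8: sp2 ✓
C9: sp2 ✓
C10: sp2 ✓
C11: sp2 ✓
C12: sp2 ✓
C13: sp3
C6, C8, C9, C10, C11, C12 → 6 sp2 carbons.

6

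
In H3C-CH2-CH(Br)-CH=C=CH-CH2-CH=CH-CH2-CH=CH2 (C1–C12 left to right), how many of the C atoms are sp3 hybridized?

C1: sp3 ✓
C2: sp3 ✓
C3: sp3 ✓
C4: sp2
C5: sp
C6: sp2
C7: sp3 ✓
C8: sp2
C9: sp2
C10: sp3 ✓
C11: sp2
C12: sp2
C1, C2, C3, C7, C10 → 5 sp3 carbons.

5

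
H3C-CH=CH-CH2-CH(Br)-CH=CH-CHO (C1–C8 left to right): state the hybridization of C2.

C2 (3 σ bonds, plus one π bond) has steric number 3: sp2.

sp2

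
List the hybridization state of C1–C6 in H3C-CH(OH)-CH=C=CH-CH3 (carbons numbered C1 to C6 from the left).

C1 has 4 σ bonds: steric number 4 → sp3.
C2 — 4 σ bonds. Steric number 4, so sp3.
C3: 3 σ bonds, plus one π bond — 3 electron domains, sp2.
C4 has 2 σ bonds, plus two π bonds: steric number 2 → sp.
C5: 3 σ bonds, plus one π bond — 3 electron domains, sp2.
C6 has 4 σ bonds: steric number 4 → sp3.

C1 sp3, C2 sp3, C3 sp2, C4 sp, C5 sp2, C6 sp3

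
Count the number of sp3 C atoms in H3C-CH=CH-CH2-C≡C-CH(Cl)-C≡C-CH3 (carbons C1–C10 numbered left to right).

C1: sp3 ✓
C2: sp2
C3: sp2
C4: sp3 ✓
C5: sp
C6: sp
C7: sp3 ✓
C8: sp
C9: sp
C10: sp3 ✓
C1, C4, C7, C10 → 4 sp3 carbons.

4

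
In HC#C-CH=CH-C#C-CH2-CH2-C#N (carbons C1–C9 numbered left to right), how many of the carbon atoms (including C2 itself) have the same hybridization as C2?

5

C2 is sp (two π bonds).
C1: sp ✓
C2: sp ✓
C3: sp2
C4: sp2
C5: sp ✓
C6: sp ✓
C7: sp3
C8: sp3
C9: sp ✓
5 carbons are sp.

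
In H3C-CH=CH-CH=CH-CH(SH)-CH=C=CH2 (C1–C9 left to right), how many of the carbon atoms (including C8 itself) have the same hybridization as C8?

1

C8 is sp (two π bonds).
C1: sp3
C2: sp2
C3: sp2
C4: sp2
C5: sp2
C6: sp3
C7: sp2
C8: sp ✓
C9: sp2
1 carbon is sp.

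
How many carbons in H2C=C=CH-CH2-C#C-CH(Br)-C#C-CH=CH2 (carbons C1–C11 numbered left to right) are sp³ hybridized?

C1: sp2
C2: sp
C3: sp2
C4: sp3 ✓
C5: sp
C6: sp
C7: sp3 ✓
C8: sp
C9: sp
C10: sp2
C11: sp2
C4, C7 → 2 sp3 carbons.

2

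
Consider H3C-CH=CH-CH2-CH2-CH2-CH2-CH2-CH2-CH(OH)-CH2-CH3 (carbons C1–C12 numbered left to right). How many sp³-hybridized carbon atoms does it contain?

10

C1: sp3 ✓
C2: sp2
C3: sp2
C4: sp3 ✓
C5: sp3 ✓
C6: sp3 ✓
C7: sp3 ✓
C8: sp3 ✓
C9: sp3 ✓
C10: sp3 ✓
C11: sp3 ✓
C12: sp3 ✓
C1, C4, C5, C6, C7, C8, C9, C10, C11, C12 → 10 sp3 carbons.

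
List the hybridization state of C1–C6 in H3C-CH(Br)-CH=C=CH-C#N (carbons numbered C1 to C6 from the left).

C1 is sp3: 4 σ bonds, 4 electron-density regions.
C2 has 4 σ bonds: steric number 4 → sp3.
C3 (3 σ bonds, plus one π bond) has steric number 3: sp2.
C4 carries 2 σ bonds, plus two π bonds, giving a steric number of 2, so it is sp.
C5: 3 σ bonds, plus one π bond — 3 electron domains, sp2.
C6: 2 σ bonds, plus two π bonds — 2 electron domains, sp.

C1 sp3, C2 sp3, C3 sp2, C4 sp, C5 sp2, C6 sp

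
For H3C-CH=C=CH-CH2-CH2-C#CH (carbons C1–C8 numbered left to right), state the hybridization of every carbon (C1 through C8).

C1 has 4 σ bonds: steric number 4 → sp3.
C2 carries 3 σ bonds, plus one π bond, giving a steric number of 3, so it is sp2.
C3 (2 σ bonds, plus two π bonds) has steric number 2: sp.
C4 has 3 σ bonds, plus one π bond: steric number 3 → sp2.
C5: 4 σ bonds; 4 regions of electron density → sp3.
C6: 4 σ bonds — 4 electron domains, sp3.
C7 is sp: 2 σ bonds, plus two π bonds, 2 electron-density regions.
C8 has 2 σ bonds, plus two π bonds: steric number 2 → sp.

C1 sp3, C2 sp2, C3 sp, C4 sp2, C5 sp3, C6 sp3, C7 sp, C8 sp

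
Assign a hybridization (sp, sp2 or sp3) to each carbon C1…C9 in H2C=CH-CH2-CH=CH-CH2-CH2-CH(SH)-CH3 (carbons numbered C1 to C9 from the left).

C1 has 3 σ bonds, plus one π bond: steric number 3 → sp2.
C2 — 3 σ bonds, plus one π bond. Steric number 3, so sp2.
C3: 4 σ bonds; 4 regions of electron density → sp3.
C4 (3 σ bonds, plus one π bond) has steric number 3: sp2.
C5 carries 3 σ bonds, plus one π bond, giving a steric number of 3, so it is sp2.
C6 (4 σ bonds) has steric number 4: sp3.
C7: 4 σ bonds — 4 electron domains, sp3.
C8: 4 σ bonds — 4 electron domains, sp3.
C9 has 4 σ bonds: steric number 4 → sp3.

C1 sp2, C2 sp2, C3 sp3, C4 sp2, C5 sp2, C6 sp3, C7 sp3, C8 sp3, C9 sp3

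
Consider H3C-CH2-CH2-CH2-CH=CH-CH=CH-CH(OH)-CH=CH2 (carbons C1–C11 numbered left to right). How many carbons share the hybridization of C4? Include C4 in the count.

C4 is sp3 (only σ bonds).
C1: sp3 ✓
C2: sp3 ✓
C3: sp3 ✓
C4: sp3 ✓
C5: sp2
C6: sp2
C7: sp2
C8: sp2
C9: sp3 ✓
C10: sp2
C11: sp2
5 carbons are sp3.

5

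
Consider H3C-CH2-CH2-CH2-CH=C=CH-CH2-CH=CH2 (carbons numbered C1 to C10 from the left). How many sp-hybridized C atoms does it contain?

C1: sp3
C2: sp3
C3: sp3
C4: sp3
C5: sp2
C6: sp ✓
C7: sp2
C8: sp3
C9: sp2
C10: sp2
C6 → 1 sp carbon.

1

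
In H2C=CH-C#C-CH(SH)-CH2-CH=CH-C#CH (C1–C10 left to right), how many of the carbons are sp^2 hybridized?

C1: sp2 ✓
C2: sp2 ✓
C3: sp
C4: sp
C5: sp3
C6: sp3
C7: sp2 ✓
C8: sp2 ✓
C9: sp
C10: sp
C1, C2, C7, C8 → 4 sp2 carbons.

4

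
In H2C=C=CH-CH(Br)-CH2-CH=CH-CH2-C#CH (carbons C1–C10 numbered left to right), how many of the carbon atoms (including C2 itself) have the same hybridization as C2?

3

C2 is sp (two π bonds).
C1: sp2
C2: sp ✓
C3: sp2
C4: sp3
C5: sp3
C6: sp2
C7: sp2
C8: sp3
C9: sp ✓
C10: sp ✓
3 carbons are sp.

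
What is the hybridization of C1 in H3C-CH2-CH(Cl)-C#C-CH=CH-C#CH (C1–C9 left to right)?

C1 (4 σ bonds) has steric number 4: sp3.

sp^3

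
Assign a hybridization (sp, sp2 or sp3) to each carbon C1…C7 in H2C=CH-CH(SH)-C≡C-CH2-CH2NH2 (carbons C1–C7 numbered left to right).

C1 sp2, C2 sp2, C3 sp3, C4 sp, C5 sp, C6 sp3, C7 sp3

C1 (3 σ bonds, plus one π bond) has steric number 3: sp2.
C2 (3 σ bonds, plus one π bond) has steric number 3: sp2.
C3 carries 4 σ bonds, giving a steric number of 4, so it is sp3.
C4 is sp: 2 σ bonds, plus two π bonds, 2 electron-density regions.
C5 (2 σ bonds, plus two π bonds) has steric number 2: sp.
C6 (4 σ bonds) has steric number 4: sp3.
C7 carries 4 σ bonds, giving a steric number of 4, so it is sp3.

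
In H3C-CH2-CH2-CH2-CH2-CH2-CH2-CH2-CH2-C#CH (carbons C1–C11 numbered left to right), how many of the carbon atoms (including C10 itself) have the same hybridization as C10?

2

C10 is sp (two π bonds).
C1: sp3
C2: sp3
C3: sp3
C4: sp3
C5: sp3
C6: sp3
C7: sp3
C8: sp3
C9: sp3
C10: sp ✓
C11: sp ✓
2 carbons are sp.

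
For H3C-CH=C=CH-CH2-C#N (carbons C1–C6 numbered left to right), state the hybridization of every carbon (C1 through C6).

C1 sp3, C2 sp2, C3 sp, C4 sp2, C5 sp3, C6 sp

C1 — 4 σ bonds. Steric number 4, so sp3.
C2 — 3 σ bonds, plus one π bond. Steric number 3, so sp2.
C3 has 2 σ bonds, plus two π bonds: steric number 2 → sp.
C4 is sp2: 3 σ bonds, plus one π bond, 3 electron-density regions.
C5 has 4 σ bonds: steric number 4 → sp3.
C6 — 2 σ bonds, plus two π bonds. Steric number 2, so sp.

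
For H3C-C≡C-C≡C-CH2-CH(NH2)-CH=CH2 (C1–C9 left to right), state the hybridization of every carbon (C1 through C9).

C1 sp3, C2 sp, C3 sp, C4 sp, C5 sp, C6 sp3, C7 sp3, C8 sp2, C9 sp2

C1 has 4 σ bonds: steric number 4 → sp3.
C2 is sp: 2 σ bonds, plus two π bonds, 2 electron-density regions.
C3 has 2 σ bonds, plus two π bonds: steric number 2 → sp.
C4 (2 σ bonds, plus two π bonds) has steric number 2: sp.
C5: 2 σ bonds, plus two π bonds — 2 electron domains, sp.
C6 (4 σ bonds) has steric number 4: sp3.
C7 has 4 σ bonds: steric number 4 → sp3.
C8 carries 3 σ bonds, plus one π bond, giving a steric number of 3, so it is sp2.
C9 carries 3 σ bonds, plus one π bond, giving a steric number of 3, so it is sp2.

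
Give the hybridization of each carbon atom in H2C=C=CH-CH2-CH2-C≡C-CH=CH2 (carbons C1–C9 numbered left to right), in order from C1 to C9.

C1 sp2, C2 sp, C3 sp2, C4 sp3, C5 sp3, C6 sp, C7 sp, C8 sp2, C9 sp2

C1 carries 3 σ bonds, plus one π bond, giving a steric number of 3, so it is sp2.
C2 carries 2 σ bonds, plus two π bonds, giving a steric number of 2, so it is sp.
C3 (3 σ bonds, plus one π bond) has steric number 3: sp2.
C4 has 4 σ bonds: steric number 4 → sp3.
C5 has 4 σ bonds: steric number 4 → sp3.
C6 (2 σ bonds, plus two π bonds) has steric number 2: sp.
C7 carries 2 σ bonds, plus two π bonds, giving a steric number of 2, so it is sp.
C8: 3 σ bonds, plus one π bond; 3 regions of electron density → sp2.
C9 carries 3 σ bonds, plus one π bond, giving a steric number of 3, so it is sp2.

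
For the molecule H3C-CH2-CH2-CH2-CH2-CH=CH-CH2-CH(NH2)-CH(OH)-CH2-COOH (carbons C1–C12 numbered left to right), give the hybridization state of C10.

sp3

C10: 4 σ bonds — 4 electron domains, sp3.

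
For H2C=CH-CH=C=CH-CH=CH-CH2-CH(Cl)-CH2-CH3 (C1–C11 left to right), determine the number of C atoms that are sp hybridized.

1

C1: sp2
C2: sp2
C3: sp2
C4: sp ✓
C5: sp2
C6: sp2
C7: sp2
C8: sp3
C9: sp3
C10: sp3
C11: sp3
C4 → 1 sp carbon.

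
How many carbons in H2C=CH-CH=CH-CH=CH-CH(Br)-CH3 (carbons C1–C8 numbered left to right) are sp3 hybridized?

2

C1: sp2
C2: sp2
C3: sp2
C4: sp2
C5: sp2
C6: sp2
C7: sp3 ✓
C8: sp3 ✓
C7, C8 → 2 sp3 carbons.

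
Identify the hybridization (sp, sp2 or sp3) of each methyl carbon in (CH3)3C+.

Each methyl carbon — 4 σ bonds. Steric number 4, so sp3.

sp^3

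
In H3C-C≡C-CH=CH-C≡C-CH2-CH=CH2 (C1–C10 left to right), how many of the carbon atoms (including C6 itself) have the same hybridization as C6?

4

C6 is sp (two π bonds).
C1: sp3
C2: sp ✓
C3: sp ✓
C4: sp2
C5: sp2
C6: sp ✓
C7: sp ✓
C8: sp3
C9: sp2
C10: sp2
4 carbons are sp.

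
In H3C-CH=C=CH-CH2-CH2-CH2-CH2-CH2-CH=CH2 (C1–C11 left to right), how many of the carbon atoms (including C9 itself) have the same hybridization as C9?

6

C9 is sp3 (only σ bonds).
C1: sp3 ✓
C2: sp2
C3: sp
C4: sp2
C5: sp3 ✓
C6: sp3 ✓
C7: sp3 ✓
C8: sp3 ✓
C9: sp3 ✓
C10: sp2
C11: sp2
6 carbons are sp3.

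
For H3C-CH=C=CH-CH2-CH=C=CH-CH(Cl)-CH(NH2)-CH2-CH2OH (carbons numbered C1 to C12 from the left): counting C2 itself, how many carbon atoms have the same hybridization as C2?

4

C2 is sp2 (one π bond).
C1: sp3
C2: sp2 ✓
C3: sp
C4: sp2 ✓
C5: sp3
C6: sp2 ✓
C7: sp
C8: sp2 ✓
C9: sp3
C10: sp3
C11: sp3
C12: sp3
4 carbons are sp2.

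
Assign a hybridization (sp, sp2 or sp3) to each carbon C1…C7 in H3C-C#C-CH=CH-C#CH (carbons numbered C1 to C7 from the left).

C1 is sp3: 4 σ bonds, 4 electron-density regions.
C2 — 2 σ bonds, plus two π bonds. Steric number 2, so sp.
C3: 2 σ bonds, plus two π bonds; 2 regions of electron density → sp.
C4 has 3 σ bonds, plus one π bond: steric number 3 → sp2.
C5 carries 3 σ bonds, plus one π bond, giving a steric number of 3, so it is sp2.
C6 is sp: 2 σ bonds, plus two π bonds, 2 electron-density regions.
C7 — 2 σ bonds, plus two π bonds. Steric number 2, so sp.

C1 sp3, C2 sp, C3 sp, C4 sp2, C5 sp2, C6 sp, C7 sp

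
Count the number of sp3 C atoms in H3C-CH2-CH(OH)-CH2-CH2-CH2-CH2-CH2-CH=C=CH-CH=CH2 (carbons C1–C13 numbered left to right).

C1: sp3 ✓
C2: sp3 ✓
C3: sp3 ✓
C4: sp3 ✓
C5: sp3 ✓
C6: sp3 ✓
C7: sp3 ✓
C8: sp3 ✓
C9: sp2
C10: sp
C11: sp2
C12: sp2
C13: sp2
C1, C2, C3, C4, C5, C6, C7, C8 → 8 sp3 carbons.

8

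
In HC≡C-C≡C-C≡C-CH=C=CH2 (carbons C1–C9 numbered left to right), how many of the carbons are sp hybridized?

7

C1: sp ✓
C2: sp ✓
C3: sp ✓
C4: sp ✓
C5: sp ✓
C6: sp ✓
C7: sp2
C8: sp ✓
C9: sp2
C1, C2, C3, C4, C5, C6, C8 → 7 sp carbons.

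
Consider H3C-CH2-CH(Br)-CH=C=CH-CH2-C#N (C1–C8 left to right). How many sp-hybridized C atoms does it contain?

2

C1: sp3
C2: sp3
C3: sp3
C4: sp2
C5: sp ✓
C6: sp2
C7: sp3
C8: sp ✓
C5, C8 → 2 sp carbons.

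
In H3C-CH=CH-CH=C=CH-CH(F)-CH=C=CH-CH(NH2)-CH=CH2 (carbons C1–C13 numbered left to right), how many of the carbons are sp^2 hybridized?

8

C1: sp3
C2: sp2 ✓
C3: sp2 ✓
C4: sp2 ✓
C5: sp
C6: sp2 ✓
C7: sp3
C8: sp2 ✓
C9: sp
C10: sp2 ✓
C11: sp3
C12: sp2 ✓
C13: sp2 ✓
C2, C3, C4, C6, C8, C10, C12, C13 → 8 sp2 carbons.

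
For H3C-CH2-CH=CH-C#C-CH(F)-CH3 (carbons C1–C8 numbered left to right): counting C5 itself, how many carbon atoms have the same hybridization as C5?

2

C5 is sp (two π bonds).
C1: sp3
C2: sp3
C3: sp2
C4: sp2
C5: sp ✓
C6: sp ✓
C7: sp3
C8: sp3
2 carbons are sp.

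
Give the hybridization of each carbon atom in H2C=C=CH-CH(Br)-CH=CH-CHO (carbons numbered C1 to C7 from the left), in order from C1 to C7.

C1 — 3 σ bonds, plus one π bond. Steric number 3, so sp2.
C2: 2 σ bonds, plus two π bonds; 2 regions of electron density → sp.
C3 (3 σ bonds, plus one π bond) has steric number 3: sp2.
C4 carries 4 σ bonds, giving a steric number of 4, so it is sp3.
C5 — 3 σ bonds, plus one π bond. Steric number 3, so sp2.
C6 has 3 σ bonds, plus one π bond: steric number 3 → sp2.
C7: 3 σ bonds, plus one π bond — 3 electron domains, sp2.

C1 sp2, C2 sp, C3 sp2, C4 sp3, C5 sp2, C6 sp2, C7 sp2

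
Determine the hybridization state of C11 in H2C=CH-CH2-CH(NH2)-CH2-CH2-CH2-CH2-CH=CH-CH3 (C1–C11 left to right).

C11 has 4 σ bonds: steric number 4 → sp3.

sp3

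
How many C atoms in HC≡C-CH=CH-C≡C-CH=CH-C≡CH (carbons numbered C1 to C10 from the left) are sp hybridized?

6

C1: sp ✓
C2: sp ✓
C3: sp2
C4: sp2
C5: sp ✓
C6: sp ✓
C7: sp2
C8: sp2
C9: sp ✓
C10: sp ✓
C1, C2, C5, C6, C9, C10 → 6 sp carbons.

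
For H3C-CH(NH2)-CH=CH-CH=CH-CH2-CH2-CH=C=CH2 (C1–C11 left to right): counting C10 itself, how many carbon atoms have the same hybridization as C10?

1

C10 is sp (two π bonds).
C1: sp3
C2: sp3
C3: sp2
C4: sp2
C5: sp2
C6: sp2
C7: sp3
C8: sp3
C9: sp2
C10: sp ✓
C11: sp2
1 carbon is sp.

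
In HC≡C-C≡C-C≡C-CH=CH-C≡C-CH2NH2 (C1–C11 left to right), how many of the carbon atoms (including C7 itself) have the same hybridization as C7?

2

C7 is sp2 (one π bond).
C1: sp
C2: sp
C3: sp
C4: sp
C5: sp
C6: sp
C7: sp2 ✓
C8: sp2 ✓
C9: sp
C10: sp
C11: sp3
2 carbons are sp2.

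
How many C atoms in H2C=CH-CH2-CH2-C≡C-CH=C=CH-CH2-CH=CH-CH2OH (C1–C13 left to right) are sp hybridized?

3

C1: sp2
C2: sp2
C3: sp3
C4: sp3
C5: sp ✓
C6: sp ✓
C7: sp2
C8: sp ✓
C9: sp2
C10: sp3
C11: sp2
C12: sp2
C13: sp3
C5, C6, C8 → 3 sp carbons.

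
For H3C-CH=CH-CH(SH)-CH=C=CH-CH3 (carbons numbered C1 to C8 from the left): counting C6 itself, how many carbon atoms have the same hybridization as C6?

1

C6 is sp (two π bonds).
C1: sp3
C2: sp2
C3: sp2
C4: sp3
C5: sp2
C6: sp ✓
C7: sp2
C8: sp3
1 carbon is sp.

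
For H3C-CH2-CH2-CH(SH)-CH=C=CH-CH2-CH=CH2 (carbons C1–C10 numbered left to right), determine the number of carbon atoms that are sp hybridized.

C1: sp3
C2: sp3
C3: sp3
C4: sp3
C5: sp2
C6: sp ✓
C7: sp2
C8: sp3
C9: sp2
C10: sp2
C6 → 1 sp carbon.

1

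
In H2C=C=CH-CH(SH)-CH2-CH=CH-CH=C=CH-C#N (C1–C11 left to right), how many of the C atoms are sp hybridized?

C1: sp2
C2: sp ✓
C3: sp2
C4: sp3
C5: sp3
C6: sp2
C7: sp2
C8: sp2
C9: sp ✓
C10: sp2
C11: sp ✓
C2, C9, C11 → 3 sp carbons.

3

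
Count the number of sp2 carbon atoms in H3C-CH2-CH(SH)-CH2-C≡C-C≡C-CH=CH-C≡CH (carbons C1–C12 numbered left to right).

2

C1: sp3
C2: sp3
C3: sp3
C4: sp3
C5: sp
C6: sp
C7: sp
C8: sp
C9: sp2 ✓
C10: sp2 ✓
C11: sp
C12: sp
C9, C10 → 2 sp2 carbons.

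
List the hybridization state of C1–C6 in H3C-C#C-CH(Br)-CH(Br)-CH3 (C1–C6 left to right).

C1 sp3, C2 sp, C3 sp, C4 sp3, C5 sp3, C6 sp3

C1 carries 4 σ bonds, giving a steric number of 4, so it is sp3.
C2: 2 σ bonds, plus two π bonds — 2 electron domains, sp.
C3 — 2 σ bonds, plus two π bonds. Steric number 2, so sp.
C4 has 4 σ bonds: steric number 4 → sp3.
C5 carries 4 σ bonds, giving a steric number of 4, so it is sp3.
C6 (4 σ bonds) has steric number 4: sp3.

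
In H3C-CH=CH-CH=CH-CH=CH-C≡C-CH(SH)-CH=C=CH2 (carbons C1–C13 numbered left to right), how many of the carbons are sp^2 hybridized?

C1: sp3
C2: sp2 ✓
C3: sp2 ✓
C4: sp2 ✓
C5: sp2 ✓
C6: sp2 ✓
C7: sp2 ✓
C8: sp
C9: sp
C10: sp3
C11: sp2 ✓
C12: sp
C13: sp2 ✓
C2, C3, C4, C5, C6, C7, C11, C13 → 8 sp2 carbons.

8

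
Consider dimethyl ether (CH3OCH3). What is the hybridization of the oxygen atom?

Two σ bonds + two lone pairs = steric number 4 → sp3.

sp^3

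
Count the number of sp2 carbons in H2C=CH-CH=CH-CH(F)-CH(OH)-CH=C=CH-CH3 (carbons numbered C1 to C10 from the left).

C1: sp2 ✓
C2: sp2 ✓
C3: sp2 ✓
C4: sp2 ✓
C5: sp3
C6: sp3
C7: sp2 ✓
C8: sp
C9: sp2 ✓
C10: sp3
C1, C2, C3, C4, C7, C9 → 6 sp2 carbons.

6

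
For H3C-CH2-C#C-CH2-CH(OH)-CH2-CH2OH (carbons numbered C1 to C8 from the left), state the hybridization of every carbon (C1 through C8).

C1 sp3, C2 sp3, C3 sp, C4 sp, C5 sp3, C6 sp3, C7 sp3, C8 sp3

C1 carries 4 σ bonds, giving a steric number of 4, so it is sp3.
C2 (4 σ bonds) has steric number 4: sp3.
C3: 2 σ bonds, plus two π bonds — 2 electron domains, sp.
C4 carries 2 σ bonds, plus two π bonds, giving a steric number of 2, so it is sp.
C5 carries 4 σ bonds, giving a steric number of 4, so it is sp3.
C6 (4 σ bonds) has steric number 4: sp3.
C7: 4 σ bonds; 4 regions of electron density → sp3.
C8: 4 σ bonds; 4 regions of electron density → sp3.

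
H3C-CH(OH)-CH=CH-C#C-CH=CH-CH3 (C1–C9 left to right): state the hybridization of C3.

C3 — 3 σ bonds, plus one π bond. Steric number 3, so sp2.

sp2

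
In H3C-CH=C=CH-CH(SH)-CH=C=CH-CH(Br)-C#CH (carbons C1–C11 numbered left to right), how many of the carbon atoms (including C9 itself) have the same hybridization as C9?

3

C9 is sp3 (only σ bonds).
C1: sp3 ✓
C2: sp2
C3: sp
C4: sp2
C5: sp3 ✓
C6: sp2
C7: sp
C8: sp2
C9: sp3 ✓
C10: sp
C11: sp
3 carbons are sp3.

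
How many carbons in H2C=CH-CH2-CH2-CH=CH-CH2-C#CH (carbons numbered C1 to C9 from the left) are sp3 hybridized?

C1: sp2
C2: sp2
C3: sp3 ✓
C4: sp3 ✓
C5: sp2
C6: sp2
C7: sp3 ✓
C8: sp
C9: sp
C3, C4, C7 → 3 sp3 carbons.

3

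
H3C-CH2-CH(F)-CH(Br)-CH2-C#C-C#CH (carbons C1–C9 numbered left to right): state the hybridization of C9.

sp

C9 — 2 σ bonds, plus two π bonds. Steric number 2, so sp.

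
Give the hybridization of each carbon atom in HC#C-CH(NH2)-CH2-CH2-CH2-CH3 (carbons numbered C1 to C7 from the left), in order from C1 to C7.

C1: 2 σ bonds, plus two π bonds — 2 electron domains, sp.
C2 — 2 σ bonds, plus two π bonds. Steric number 2, so sp.
C3: 4 σ bonds — 4 electron domains, sp3.
C4 carries 4 σ bonds, giving a steric number of 4, so it is sp3.
C5 — 4 σ bonds. Steric number 4, so sp3.
C6 has 4 σ bonds: steric number 4 → sp3.
C7 has 4 σ bonds: steric number 4 → sp3.

C1 sp, C2 sp, C3 sp3, C4 sp3, C5 sp3, C6 sp3, C7 sp3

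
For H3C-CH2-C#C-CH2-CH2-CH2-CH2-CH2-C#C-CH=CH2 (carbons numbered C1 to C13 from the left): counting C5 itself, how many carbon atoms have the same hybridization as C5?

C5 is sp3 (only σ bonds).
C1: sp3 ✓
C2: sp3 ✓
C3: sp
C4: sp
C5: sp3 ✓
C6: sp3 ✓
C7: sp3 ✓
C8: sp3 ✓
C9: sp3 ✓
C10: sp
C11: sp
C12: sp2
C13: sp2
7 carbons are sp3.

7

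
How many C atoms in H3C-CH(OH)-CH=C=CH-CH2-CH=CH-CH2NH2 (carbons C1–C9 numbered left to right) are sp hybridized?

C1: sp3
C2: sp3
C3: sp2
C4: sp ✓
C5: sp2
C6: sp3
C7: sp2
C8: sp2
C9: sp3
C4 → 1 sp carbon.

1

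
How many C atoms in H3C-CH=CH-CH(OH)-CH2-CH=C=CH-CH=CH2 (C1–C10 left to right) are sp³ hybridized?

3

C1: sp3 ✓
C2: sp2
C3: sp2
C4: sp3 ✓
C5: sp3 ✓
C6: sp2
C7: sp
C8: sp2
C9: sp2
C10: sp2
C1, C4, C5 → 3 sp3 carbons.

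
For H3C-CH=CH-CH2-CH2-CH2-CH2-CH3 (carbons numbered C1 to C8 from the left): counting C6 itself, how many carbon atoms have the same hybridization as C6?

6

C6 is sp3 (only σ bonds).
C1: sp3 ✓
C2: sp2
C3: sp2
C4: sp3 ✓
C5: sp3 ✓
C6: sp3 ✓
C7: sp3 ✓
C8: sp3 ✓
6 carbons are sp3.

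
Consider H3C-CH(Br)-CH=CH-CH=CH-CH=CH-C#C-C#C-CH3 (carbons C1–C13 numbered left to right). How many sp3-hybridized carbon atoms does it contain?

3

C1: sp3 ✓
C2: sp3 ✓
C3: sp2
C4: sp2
C5: sp2
C6: sp2
C7: sp2
C8: sp2
C9: sp
C10: sp
C11: sp
C12: sp
C13: sp3 ✓
C1, C2, C13 → 3 sp3 carbons.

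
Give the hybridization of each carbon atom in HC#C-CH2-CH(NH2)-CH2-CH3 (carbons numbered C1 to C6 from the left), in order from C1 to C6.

C1 has 2 σ bonds, plus two π bonds: steric number 2 → sp.
C2 — 2 σ bonds, plus two π bonds. Steric number 2, so sp.
C3: 4 σ bonds — 4 electron domains, sp3.
C4 is sp3: 4 σ bonds, 4 electron-density regions.
C5: 4 σ bonds — 4 electron domains, sp3.
C6 carries 4 σ bonds, giving a steric number of 4, so it is sp3.

C1 sp, C2 sp, C3 sp3, C4 sp3, C5 sp3, C6 sp3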